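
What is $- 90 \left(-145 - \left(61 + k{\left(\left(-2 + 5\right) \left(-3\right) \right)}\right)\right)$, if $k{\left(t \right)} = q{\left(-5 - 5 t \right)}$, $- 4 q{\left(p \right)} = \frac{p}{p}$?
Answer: $\frac{37035}{2} \approx 18518.0$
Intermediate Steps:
$q{\left(p \right)} = - \frac{1}{4}$ ($q{\left(p \right)} = - \frac{p \frac{1}{p}}{4} = \left(- \frac{1}{4}\right) 1 = - \frac{1}{4}$)
$k{\left(t \right)} = - \frac{1}{4}$
$- 90 \left(-145 - \left(61 + k{\left(\left(-2 + 5\right) \left(-3\right) \right)}\right)\right) = - 90 \left(-145 - \frac{243}{4}\right) = \left(-90\right) \left(- \frac{823}{4}\right) = \frac{37035}{2}$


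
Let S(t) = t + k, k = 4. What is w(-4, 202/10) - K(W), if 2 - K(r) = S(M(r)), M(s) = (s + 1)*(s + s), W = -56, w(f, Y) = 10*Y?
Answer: 6364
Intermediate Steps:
M(s) = 2*s*(1 + s) (M(s) = (1 + s)*(2*s) = 2*s*(1 + s))
S(t) = 4 + t (S(t) = t + 4 = 4 + t)
K(r) = -2 - 2*r*(1 + r) (K(r) = 2 - (4 + 2*r*(1 + r)) = 2 + (-4 - 2*r*(1 + r)) = -2 - 2*r*(1 + r))
w(-4, 202/10) - K(W) = 10*(202/10) - (-2 - 2*(-56)*(1 - 56)) = 10*(202*(⅒)) - (-2 - 2*(-56)*(-55)) = 10*(101/5) - (-2 - 6160) = 202 - 1*(-6162) = 202 + 6162 = 6364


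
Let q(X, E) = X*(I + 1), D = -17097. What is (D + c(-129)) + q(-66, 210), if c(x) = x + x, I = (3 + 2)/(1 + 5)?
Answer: -17476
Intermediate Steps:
I = ⅚ (I = 5/6 = 5*(⅙) = ⅚ ≈ 0.83333)
c(x) = 2*x
q(X, E) = 11*X/6 (q(X, E) = X*(⅚ + 1) = X*(11/6) = 11*X/6)
(D + c(-129)) + q(-66, 210) = (-17097 + 2*(-129)) + (11/6)*(-66) = (-17097 - 258) - 121 = -17355 - 121 = -17476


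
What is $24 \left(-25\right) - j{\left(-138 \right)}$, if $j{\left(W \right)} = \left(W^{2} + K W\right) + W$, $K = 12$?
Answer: $-17850$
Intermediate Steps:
$j{\left(W \right)} = W^{2} + 13 W$ ($j{\left(W \right)} = \left(W^{2} + 12 W\right) + W = W^{2} + 13 W$)
$24 \left(-25\right) - j{\left(-138 \right)} = 24 \left(-25\right) - - 138 \left(13 - 138\right) = -600 - \left(-138\right) \left(-125\right) = -600 - 17250 = -17850$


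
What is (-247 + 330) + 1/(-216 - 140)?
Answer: 29547/356 ≈ 82.997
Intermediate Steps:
(-247 + 330) + 1/(-216 - 140) = 83 + 1/(-356) = 83 - 1/356 = 29547/356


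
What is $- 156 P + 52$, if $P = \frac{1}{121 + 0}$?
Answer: $\frac{6136}{121} \approx 50.711$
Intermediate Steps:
$P = \frac{1}{121} \approx 0.0082645$
$- 156 P + 52 = \left(-156\right) \frac{1}{121} + 52 = - \frac{156}{121} + 52 = \frac{6136}{121}$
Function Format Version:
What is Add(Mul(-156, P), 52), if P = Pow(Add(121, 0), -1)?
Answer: Rational(6136, 121) ≈ 50.711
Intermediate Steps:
P = Rational(1, 121) (P = Pow(121, -1) = Rational(1, 121) ≈ 0.0082645)
Add(Mul(-156, P), 52) = Add(Mul(-156, Rational(1, 121)), 52) = Add(Rational(-156, 121), 52) = Rational(6136, 121)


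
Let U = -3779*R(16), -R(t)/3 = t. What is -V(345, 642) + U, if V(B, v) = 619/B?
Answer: 62579621/345 ≈ 1.8139e+5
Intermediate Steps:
R(t) = -3*t
U = 181392 (U = -(-11337)*16 = -3779*(-48) = 181392)
-V(345, 642) + U = -619/345 + 181392 = 62579621/345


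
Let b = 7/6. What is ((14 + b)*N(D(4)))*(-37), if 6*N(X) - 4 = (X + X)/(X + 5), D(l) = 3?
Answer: -63973/144 ≈ -444.26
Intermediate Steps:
b = 7/6 (b = 7*(⅙) = 7/6 ≈ 1.1667)
N(X) = ⅔ + X/(3*(5 + X)) (N(X) = ⅔ + ((X + X)/(X + 5))/6 = ⅔ + ((2*X)/(5 + X))/6 = ⅔ + (2*X/(5 + X))/6 = ⅔ + X/(3*(5 + X)))
((14 + b)*N(D(4)))*(-37) = ((14 + 7/6)*((10/3 + 3)/(5 + 3)))*(-37) = (91*((19/3)/8)/6)*(-37) = (91*((⅛)*(19/3))/6)*(-37) = ((91/6)*(19/24))*(-37) = (1729/144)*(-37) = -63973/144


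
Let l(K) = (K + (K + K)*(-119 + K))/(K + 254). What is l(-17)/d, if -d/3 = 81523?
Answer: -4607/57962853 ≈ -7.9482e-5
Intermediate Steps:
d = -244569 (d = -3*81523 = -244569)
l(K) = (K + 2*K*(-119 + K))/(254 + K) (l(K) = (K + (2*K)*(-119 + K))/(254 + K) = (K + 2*K*(-119 + K))/(254 + K))
l(-17)/d = -17*(-237 + 2*(-17))/(254 - 17)/(-244569) = -17*(-237 - 34)/237*(-1/244569) = -17*1/237*(-271)*(-1/244569) = (4607/237)*(-1/244569) = -4607/57962853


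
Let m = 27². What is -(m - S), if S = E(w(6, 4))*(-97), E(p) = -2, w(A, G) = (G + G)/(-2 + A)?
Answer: -535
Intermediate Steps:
m = 729
w(A, G) = 2*G/(-2 + A) (w(A, G) = (2*G)/(-2 + A) = 2*G/(-2 + A))
S = 194 (S = -2*(-97) = 194)
-(m - S) = -(729 - 1*194) = -(729 - 194) = -1*535 = -535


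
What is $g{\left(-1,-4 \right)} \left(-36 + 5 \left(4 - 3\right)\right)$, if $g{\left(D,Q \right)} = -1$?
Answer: $31$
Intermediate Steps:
$g{\left(-1,-4 \right)} \left(-36 + 5 \left(4 - 3\right)\right) = - (-36 + 5 \left(4 - 3\right)) = - (-36 + 5 \cdot 1) = - (-36 + 5) = \left(-1\right) \left(-31\right) = 31$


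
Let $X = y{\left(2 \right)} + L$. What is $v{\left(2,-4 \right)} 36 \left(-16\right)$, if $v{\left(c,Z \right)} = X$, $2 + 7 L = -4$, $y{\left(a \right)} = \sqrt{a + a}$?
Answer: $- \frac{4608}{7} \approx -658.29$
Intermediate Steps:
$y{\left(a \right)} = \sqrt{2} \sqrt{a}$ ($y{\left(a \right)} = \sqrt{2 a} = \sqrt{2} \sqrt{a}$)
$L = - \frac{6}{7}$ ($L = - \frac{2}{7} + \frac{1}{7} \left(-4\right) = - \frac{2}{7} - \frac{4}{7} = - \frac{6}{7} \approx -0.85714$)
$X = \frac{8}{7}$ ($X = \sqrt{2} \sqrt{2} - \frac{6}{7} = 2 - \frac{6}{7} = \frac{8}{7} \approx 1.1429$)
$v{\left(c,Z \right)} = \frac{8}{7}$
$v{\left(2,-4 \right)} 36 \left(-16\right) = \frac{8}{7} \cdot 36 \left(-16\right) = \frac{288}{7} \left(-16\right) = - \frac{4608}{7}$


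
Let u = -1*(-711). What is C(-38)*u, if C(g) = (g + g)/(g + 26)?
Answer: 4503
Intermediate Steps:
C(g) = 2*g/(26 + g) (C(g) = (2*g)/(26 + g) = 2*g/(26 + g))
u = 711
C(-38)*u = (2*(-38)/(26 - 38))*711 = (2*(-38)/(-12))*711 = (2*(-38)*(-1/12))*711 = (19/3)*711 = 4503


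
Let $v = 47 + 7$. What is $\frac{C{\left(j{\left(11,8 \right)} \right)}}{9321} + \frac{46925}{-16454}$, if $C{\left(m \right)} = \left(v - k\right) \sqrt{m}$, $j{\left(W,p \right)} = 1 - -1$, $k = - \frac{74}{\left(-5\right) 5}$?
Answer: $- \frac{46925}{16454} + \frac{1276 \sqrt{2}}{233025} \approx -2.8441$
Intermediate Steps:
$k = \frac{74}{25}$ ($k = - \frac{74}{-25} = \left(-74\right) \left(- \frac{1}{25}\right) = \frac{74}{25} \approx 2.96$)
$v = 54$
$j{\left(W,p \right)} = 2$ ($j{\left(W,p \right)} = 1 + 1 = 2$)
$C{\left(m \right)} = \frac{1276 \sqrt{m}}{25}$ ($C{\left(m \right)} = \left(54 - \frac{74}{25}\right) \sqrt{m} = \frac{1276 \sqrt{m}}{25}$)
$\frac{C{\left(j{\left(11,8 \right)} \right)}}{9321} + \frac{46925}{-16454} = \frac{\frac{1276}{25} \sqrt{2}}{9321} + \frac{46925}{-16454} = \frac{1276 \sqrt{2}}{25} \cdot \frac{1}{9321} + 46925 \left(- \frac{1}{16454}\right) = \frac{1276 \sqrt{2}}{233025} - \frac{46925}{16454} = - \frac{46925}{16454} + \frac{1276 \sqrt{2}}{233025}$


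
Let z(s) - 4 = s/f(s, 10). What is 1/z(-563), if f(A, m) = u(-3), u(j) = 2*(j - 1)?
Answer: 8/595 ≈ 0.013445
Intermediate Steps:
u(j) = -2 + 2*j (u(j) = 2*(-1 + j) = -2 + 2*j)
f(A, m) = -8 (f(A, m) = -2 + 2*(-3) = -2 - 6 = -8)
z(s) = 4 - s/8 (z(s) = 4 + s/(-8) = 4 + s*(-⅛) = 4 - s/8)
1/z(-563) = 1/(4 - ⅛*(-563)) = 1/(4 + 563/8) = 1/(595/8) = 8/595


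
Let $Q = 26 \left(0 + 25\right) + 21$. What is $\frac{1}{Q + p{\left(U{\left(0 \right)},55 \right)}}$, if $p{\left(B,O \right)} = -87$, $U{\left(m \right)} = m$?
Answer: $\frac{1}{584} \approx 0.0017123$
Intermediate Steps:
$Q = 671$ ($Q = 26 \cdot 25 + 21 = 650 + 21 = 671$)
$\frac{1}{Q + p{\left(U{\left(0 \right)},55 \right)}} = \frac{1}{671 - 87} = \frac{1}{584}$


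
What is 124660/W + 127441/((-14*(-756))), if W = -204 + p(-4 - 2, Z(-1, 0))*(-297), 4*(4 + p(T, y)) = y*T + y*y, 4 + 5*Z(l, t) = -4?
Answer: 2770290529/1788696 ≈ 1548.8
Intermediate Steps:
Z(l, t) = -8/5 (Z(l, t) = -⅘ + (⅕)*(-4) = -⅘ - ⅘ = -8/5)
p(T, y) = -4 + y²/4 + T*y/4 (p(T, y) = -4 + (y*T + y*y)/4 = -4 + (T*y + y²)/4 = -4 + (y² + T*y)/4 = -4 + (y²/4 + T*y/4) = -4 + y²/4 + T*y/4)
W = 2028/25 (W = -204 + (-4 + (-8/5)²/4 + (¼)*(-4 - 2)*(-8/5))*(-297) = -204 + (-4 + (¼)*(64/25) + (¼)*(-6)*(-8/5))*(-297) = -204 + (-4 + 16/25 + 12/5)*(-297) = -204 - 24/25*(-297) = -204 + 7128/25 = 2028/25 ≈ 81.120)
124660/W + 127441/((-14*(-756))) = 124660/(2028/25) + 127441/((-14*(-756))) = 124660*(25/2028) + 127441/10584 = 779125/507 + 127441*(1/10584) = 779125/507 + 127441/10584 = 2770290529/1788696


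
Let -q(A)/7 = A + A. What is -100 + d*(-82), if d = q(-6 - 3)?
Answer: -10432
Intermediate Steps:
q(A) = -14*A (q(A) = -7*(A + A) = -14*A)
d = 126 (d = -14*(-6 - 3) = -14*(-9) = 126)
-100 + d*(-82) = -100 + 126*(-82) = -100 - 10332 = -10432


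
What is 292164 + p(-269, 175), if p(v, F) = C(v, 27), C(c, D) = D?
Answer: 292191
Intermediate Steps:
p(v, F) = 27
292164 + p(-269, 175) = 292164 + 27 = 292191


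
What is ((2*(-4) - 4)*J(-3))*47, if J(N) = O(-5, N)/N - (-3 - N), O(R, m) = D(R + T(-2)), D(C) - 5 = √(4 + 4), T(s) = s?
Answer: 940 + 376*√2 ≈ 1471.7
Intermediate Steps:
D(C) = 5 + 2*√2 (D(C) = 5 + √(4 + 4) = 5 + √8 = 5 + 2*√2)
O(R, m) = 5 + 2*√2
J(N) = 3 + N + (5 + 2*√2)/N (J(N) = (5 + 2*√2)/N - (-3 - N) = (5 + 2*√2)/N + (3 + N) = 3 + N + (5 + 2*√2)/N)
((2*(-4) - 4)*J(-3))*47 = ((2*(-4) - 4)*((5 + 2*√2 - 3*(3 - 3))/(-3)))*47 = ((-8 - 4)*(-(5 + 2*√2 - 3*0)/3))*47 = -(-4)*(5 + 2*√2 + 0)*47 = -(-4)*(5 + 2*√2)*47 = -12*(-5/3 - 2*√2/3)*47 = (20 + 8*√2)*47 = 940 + 376*√2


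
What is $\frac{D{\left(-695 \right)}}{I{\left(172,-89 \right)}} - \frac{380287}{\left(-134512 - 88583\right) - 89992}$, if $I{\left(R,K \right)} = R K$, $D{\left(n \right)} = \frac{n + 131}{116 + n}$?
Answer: $\frac{280869446268}{231249502157} \approx 1.2146$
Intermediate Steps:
$D{\left(n \right)} = \frac{131 + n}{116 + n}$
$I{\left(R,K \right)} = K R$
$\frac{D{\left(-695 \right)}}{I{\left(172,-89 \right)}} - \frac{380287}{\left(-134512 - 88583\right) - 89992} = \frac{\frac{1}{116 - 695} \left(131 - 695\right)}{\left(-89\right) 172} - \frac{380287}{\left(-134512 - 88583\right) - 89992} = \frac{\frac{1}{-579} \left(-564\right)}{-15308} - \frac{380287}{-223095 - 89992} = \left(- \frac{1}{579}\right) \left(-564\right) \left(- \frac{1}{15308}\right) - \frac{380287}{-313087} = \frac{188}{193} \left(- \frac{1}{15308}\right) - - \frac{380287}{313087} = - \frac{47}{738611} + \frac{380287}{313087} = \frac{280869446268}{231249502157}$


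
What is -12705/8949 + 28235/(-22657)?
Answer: -180177400/67585831 ≈ -2.6659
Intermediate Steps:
-12705/8949 + 28235/(-22657) = -12705*1/8949 + 28235*(-1/22657) = -4235/2983 - 28235/22657 = -180177400/67585831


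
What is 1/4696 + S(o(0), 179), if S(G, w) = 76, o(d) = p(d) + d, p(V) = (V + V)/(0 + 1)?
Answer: 356897/4696 ≈ 76.000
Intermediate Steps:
p(V) = 2*V (p(V) = (2*V)/1 = (2*V)*1 = 2*V)
o(d) = 3*d (o(d) = 2*d + d = 3*d)
1/4696 + S(o(0), 179) = 1/4696 + 76 = 356897/4696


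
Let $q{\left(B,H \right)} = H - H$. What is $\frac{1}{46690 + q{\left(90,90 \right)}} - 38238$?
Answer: $- \frac{1785332219}{46690} \approx -38238.0$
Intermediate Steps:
$q{\left(B,H \right)} = 0$
$\frac{1}{46690 + q{\left(90,90 \right)}} - 38238 = \frac{1}{46690 + 0} - 38238 = \frac{1}{46690} - 38238 = - \frac{1785332219}{46690}$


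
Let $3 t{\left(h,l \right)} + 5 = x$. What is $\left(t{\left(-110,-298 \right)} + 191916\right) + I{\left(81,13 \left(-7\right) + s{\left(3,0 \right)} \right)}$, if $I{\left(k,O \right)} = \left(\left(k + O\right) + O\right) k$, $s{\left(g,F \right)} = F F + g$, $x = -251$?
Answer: $\frac{552407}{3} \approx 1.8414 \cdot 10^{5}$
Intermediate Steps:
$s{\left(g,F \right)} = g + F^{2}$ ($s{\left(g,F \right)} = F^{2} + g = g + F^{2}$)
$t{\left(h,l \right)} = - \frac{256}{3}$ ($t{\left(h,l \right)} = - \frac{5}{3} + \frac{1}{3} \left(-251\right) = - \frac{5}{3} - \frac{251}{3} = - \frac{256}{3}$)
$I{\left(k,O \right)} = k \left(k + 2 O\right)$ ($I{\left(k,O \right)} = \left(\left(O + k\right) + O\right) k = \left(k + 2 O\right) k = k \left(k + 2 O\right)$)
$\left(t{\left(-110,-298 \right)} + 191916\right) + I{\left(81,13 \left(-7\right) + s{\left(3,0 \right)} \right)} = \left(- \frac{256}{3} + 191916\right) + 81 \left(81 + 2 \left(13 \left(-7\right) + \left(3 + 0^{2}\right)\right)\right) = \frac{575492}{3} + 81 \left(81 + 2 \left(-91 + \left(3 + 0\right)\right)\right) = \frac{575492}{3} + 81 \left(81 + 2 \left(-91 + 3\right)\right) = \frac{575492}{3} + 81 \left(81 + 2 \left(-88\right)\right) = \frac{575492}{3} + 81 \left(81 - 176\right) = \frac{575492}{3} + 81 \left(-95\right) = \frac{575492}{3} - 7695 = \frac{552407}{3}$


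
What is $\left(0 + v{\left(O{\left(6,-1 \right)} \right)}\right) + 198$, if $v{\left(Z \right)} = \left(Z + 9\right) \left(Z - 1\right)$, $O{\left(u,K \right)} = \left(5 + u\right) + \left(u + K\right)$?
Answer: $573$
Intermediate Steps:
$O{\left(u,K \right)} = 5 + K + 2 u$ ($O{\left(u,K \right)} = \left(5 + u\right) + \left(K + u\right) = 5 + K + 2 u$)
$v{\left(Z \right)} = \left(-1 + Z\right) \left(9 + Z\right)$ ($v{\left(Z \right)} = \left(9 + Z\right) \left(-1 + Z\right) = \left(-1 + Z\right) \left(9 + Z\right)$)
$\left(0 + v{\left(O{\left(6,-1 \right)} \right)}\right) + 198 = \left(0 + \left(-9 + \left(5 - 1 + 2 \cdot 6\right)^{2} + 8 \left(5 - 1 + 2 \cdot 6\right)\right)\right) + 198 = \left(0 + \left(-9 + \left(5 - 1 + 12\right)^{2} + 8 \left(5 - 1 + 12\right)\right)\right) + 198 = \left(0 + \left(-9 + 16^{2} + 8 \cdot 16\right)\right) + 198 = \left(0 + \left(-9 + 256 + 128\right)\right) + 198 = \left(0 + 375\right) + 198 = 375 + 198 = 573$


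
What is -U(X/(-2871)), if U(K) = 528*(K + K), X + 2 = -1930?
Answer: -20608/29 ≈ -710.62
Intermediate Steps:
X = -1932 (X = -2 - 1930 = -1932)
U(K) = 1056*K (U(K) = 528*(2*K) = 1056*K)
-U(X/(-2871)) = -1056*(-1932/(-2871)) = -1056*(-1932*(-1/2871)) = -1056*644/957 = -1*20608/29 = -20608/29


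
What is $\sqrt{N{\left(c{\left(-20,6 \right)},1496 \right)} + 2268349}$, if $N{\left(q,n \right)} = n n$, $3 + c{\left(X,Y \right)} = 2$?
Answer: $\sqrt{4506365} \approx 2122.8$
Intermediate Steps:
$c{\left(X,Y \right)} = -1$ ($c{\left(X,Y \right)} = -3 + 2 = -1$)
$N{\left(q,n \right)} = n^{2}$
$\sqrt{N{\left(c{\left(-20,6 \right)},1496 \right)} + 2268349} = \sqrt{1496^{2} + 2268349} = \sqrt{2238016 + 2268349} = \sqrt{4506365}$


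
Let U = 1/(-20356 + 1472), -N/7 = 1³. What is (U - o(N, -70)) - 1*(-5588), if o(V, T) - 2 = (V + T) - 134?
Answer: 109470547/18884 ≈ 5797.0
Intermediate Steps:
N = -7 (N = -7*1³ = -7*1 = -7)
o(V, T) = -132 + T + V (o(V, T) = 2 + ((V + T) - 134) = 2 + ((T + V) - 134) = 2 + (-134 + T + V) = -132 + T + V)
U = -1/18884 (U = 1/(-18884) = -1/18884 ≈ -5.2955e-5)
(U - o(N, -70)) - 1*(-5588) = (-1/18884 - (-132 - 70 - 7)) - 1*(-5588) = (-1/18884 - 1*(-209)) + 5588 = (-1/18884 + 209) + 5588 = 3946755/18884 + 5588 = 109470547/18884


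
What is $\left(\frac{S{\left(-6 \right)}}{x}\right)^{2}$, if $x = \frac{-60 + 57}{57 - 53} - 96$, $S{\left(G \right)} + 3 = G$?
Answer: $\frac{16}{1849} \approx 0.0086533$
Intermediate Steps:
$S{\left(G \right)} = -3 + G$
$x = - \frac{387}{4}$ ($x = - \frac{3}{4} - 96 = - \frac{387}{4} \approx -96.75$)
$\left(\frac{S{\left(-6 \right)}}{x}\right)^{2} = \left(\frac{-3 - 6}{- \frac{387}{4}}\right)^{2} = \left(\left(-9\right) \left(- \frac{4}{387}\right)\right)^{2} = \left(\frac{4}{43}\right)^{2} = \frac{16}{1849}$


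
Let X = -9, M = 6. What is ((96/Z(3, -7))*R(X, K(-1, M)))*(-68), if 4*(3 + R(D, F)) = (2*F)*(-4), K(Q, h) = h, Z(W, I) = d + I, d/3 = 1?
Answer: -24480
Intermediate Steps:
d = 3 (d = 3*1 = 3)
Z(W, I) = 3 + I
R(D, F) = -3 - 2*F (R(D, F) = -3 + ((2*F)*(-4))/4 = -3 + (-8*F)/4 = -3 - 2*F)
((96/Z(3, -7))*R(X, K(-1, M)))*(-68) = ((96/(3 - 7))*(-3 - 2*6))*(-68) = ((96/(-4))*(-3 - 12))*(-68) = ((96*(-¼))*(-15))*(-68) = -24*(-15)*(-68) = 360*(-68) = -24480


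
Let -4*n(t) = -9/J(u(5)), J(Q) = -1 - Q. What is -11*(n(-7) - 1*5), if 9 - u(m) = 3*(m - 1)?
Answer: 341/8 ≈ 42.625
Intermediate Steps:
u(m) = 12 - 3*m (u(m) = 9 - 3*(m - 1) = 9 - 3*(-1 + m) = 9 - (-3 + 3*m) = 9 + (3 - 3*m) = 12 - 3*m)
n(t) = 9/8 (n(t) = -(-9)/(4*(-1 - (12 - 3*5))) = -(-9)/(4*(-1 - (12 - 15))) = -(-9)/(4*(-1 - 1*(-3))) = -(-9)/(4*(-1 + 3)) = -(-9)/(4*2) = -¼*(-9/2) = 9/8)
-11*(n(-7) - 1*5) = -11*(9/8 - 1*5) = -11*(9/8 - 5) = -11*(-31/8) = 341/8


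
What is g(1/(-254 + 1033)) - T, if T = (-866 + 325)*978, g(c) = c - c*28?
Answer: 412167315/779 ≈ 5.2910e+5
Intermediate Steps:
g(c) = -27*c (g(c) = c - 28*c = -27*c)
T = -529098 (T = -541*978 = -529098)
g(1/(-254 + 1033)) - T = -27/(-254 + 1033) - 1*(-529098) = -27/779 + 529098 = 412167315/779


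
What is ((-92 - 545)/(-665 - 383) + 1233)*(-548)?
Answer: -177116477/262 ≈ -6.7602e+5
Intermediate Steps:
((-92 - 545)/(-665 - 383) + 1233)*(-548) = (-637/(-1048) + 1233)*(-548) = (-637*(-1/1048) + 1233)*(-548) = (637/1048 + 1233)*(-548) = (1292821/1048)*(-548) = -177116477/262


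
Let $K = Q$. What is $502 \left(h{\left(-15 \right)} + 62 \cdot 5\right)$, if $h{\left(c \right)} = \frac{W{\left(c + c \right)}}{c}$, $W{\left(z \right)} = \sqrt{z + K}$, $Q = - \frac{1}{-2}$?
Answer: $155620 - \frac{251 i \sqrt{118}}{15} \approx 1.5562 \cdot 10^{5} - 181.77 i$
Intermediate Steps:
$Q = \frac{1}{2}$ ($Q = \left(-1\right) \left(- \frac{1}{2}\right) = \frac{1}{2} \approx 0.5$)
$K = \frac{1}{2} \approx 0.5$
$W{\left(z \right)} = \sqrt{\frac{1}{2} + z}$ ($W{\left(z \right)} = \sqrt{z + \frac{1}{2}} = \sqrt{\frac{1}{2} + z}$)
$h{\left(c \right)} = \frac{\sqrt{2 + 8 c}}{2 c}$ ($h{\left(c \right)} = \frac{\frac{1}{2} \sqrt{2 + 4 \left(c + c\right)}}{c} = \frac{\frac{1}{2} \sqrt{2 + 4 \cdot 2 c}}{c} = \frac{\frac{1}{2} \sqrt{2 + 8 c}}{c} = \frac{\sqrt{2 + 8 c}}{2 c}$)
$502 \left(h{\left(-15 \right)} + 62 \cdot 5\right) = 502 \left(\frac{\sqrt{2 + 8 \left(-15\right)}}{2 \left(-15\right)} + 62 \cdot 5\right) = 502 \left(\frac{1}{2} \left(- \frac{1}{15}\right) \sqrt{2 - 120} + 310\right) = 502 \left(\frac{1}{2} \left(- \frac{1}{15}\right) \sqrt{-118} + 310\right) = 502 \left(\frac{1}{2} \left(- \frac{1}{15}\right) i \sqrt{118} + 310\right) = 502 \left(- \frac{i \sqrt{118}}{30} + 310\right) = 502 \left(310 - \frac{i \sqrt{118}}{30}\right) = 155620 - \frac{251 i \sqrt{118}}{15}$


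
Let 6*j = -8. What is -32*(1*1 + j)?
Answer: 32/3 ≈ 10.667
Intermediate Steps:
j = -4/3 (j = (⅙)*(-8) = -4/3 ≈ -1.3333)
-32*(1*1 + j) = -32*(1*1 - 4/3) = -32*(1 - 4/3) = -32*(-⅓) = 32/3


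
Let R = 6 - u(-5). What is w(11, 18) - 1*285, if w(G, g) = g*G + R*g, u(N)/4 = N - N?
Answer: 21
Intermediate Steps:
u(N) = 0 (u(N) = 4*(N - N) = 4*0 = 0)
R = 6 (R = 6 - 1*0 = 6 + 0 = 6)
w(G, g) = 6*g + G*g (w(G, g) = g*G + 6*g = G*g + 6*g = 6*g + G*g)
w(11, 18) - 1*285 = 18*(6 + 11) - 1*285 = 18*17 - 285 = 306 - 285 = 21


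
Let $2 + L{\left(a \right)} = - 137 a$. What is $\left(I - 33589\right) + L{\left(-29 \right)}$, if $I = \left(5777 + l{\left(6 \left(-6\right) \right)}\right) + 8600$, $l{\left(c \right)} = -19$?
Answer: $-15260$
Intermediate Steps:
$L{\left(a \right)} = -2 - 137 a$
$I = 14358$ ($I = \left(5777 - 19\right) + 8600 = 5758 + 8600 = 14358$)
$\left(I - 33589\right) + L{\left(-29 \right)} = \left(14358 - 33589\right) - -3971 = -19231 + \left(-2 + 3973\right) = -19231 + 3971 = -15260$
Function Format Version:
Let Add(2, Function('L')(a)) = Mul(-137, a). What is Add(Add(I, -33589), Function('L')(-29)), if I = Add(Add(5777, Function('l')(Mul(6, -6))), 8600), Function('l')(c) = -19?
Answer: -15260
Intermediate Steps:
Function('L')(a) = Add(-2, Mul(-137, a))
I = 14358 (I = Add(Add(5777, -19), 8600) = Add(5758, 8600) = 14358)
Add(Add(I, -33589), Function('L')(-29)) = Add(Add(14358, -33589), Add(-2, Mul(-137, -29))) = Add(-19231, Add(-2, 3973)) = Add(-19231, 3971) = -15260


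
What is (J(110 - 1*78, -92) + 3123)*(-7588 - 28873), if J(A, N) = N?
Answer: -110513291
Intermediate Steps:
(J(110 - 1*78, -92) + 3123)*(-7588 - 28873) = (-92 + 3123)*(-7588 - 28873) = 3031*(-36461) = -110513291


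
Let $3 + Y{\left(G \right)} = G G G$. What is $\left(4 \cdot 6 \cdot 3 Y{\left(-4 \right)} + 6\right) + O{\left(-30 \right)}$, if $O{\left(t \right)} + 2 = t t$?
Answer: $-3920$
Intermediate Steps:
$Y{\left(G \right)} = -3 + G^{3}$ ($Y{\left(G \right)} = -3 + G G G = -3 + G^{2} G = -3 + G^{3}$)
$O{\left(t \right)} = -2 + t^{2}$ ($O{\left(t \right)} = -2 + t t = -2 + t^{2}$)
$\left(4 \cdot 6 \cdot 3 Y{\left(-4 \right)} + 6\right) + O{\left(-30 \right)} = \left(4 \cdot 6 \cdot 3 \left(-3 + \left(-4\right)^{3}\right) + 6\right) - \left(2 - \left(-30\right)^{2}\right) = \left(24 \cdot 3 \left(-3 - 64\right) + 6\right) + \left(-2 + 900\right) = \left(72 \left(-67\right) + 6\right) + 898 = \left(-4824 + 6\right) + 898 = -4818 + 898 = -3920$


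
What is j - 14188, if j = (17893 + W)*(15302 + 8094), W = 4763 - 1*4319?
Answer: 428998264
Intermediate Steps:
W = 444 (W = 4763 - 4319 = 444)
j = 429012452 (j = (17893 + 444)*(15302 + 8094) = 18337*23396 = 429012452)
j - 14188 = 429012452 - 14188 = 428998264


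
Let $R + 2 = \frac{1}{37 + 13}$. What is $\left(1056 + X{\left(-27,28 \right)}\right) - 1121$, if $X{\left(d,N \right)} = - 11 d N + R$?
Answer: $\frac{412451}{50} \approx 8249.0$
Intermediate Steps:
$R = - \frac{99}{50}$ ($R = -2 + \frac{1}{37 + 13} = -2 + \frac{1}{50} = - \frac{99}{50} \approx -1.98$)
$X{\left(d,N \right)} = - \frac{99}{50} - 11 N d$ ($X{\left(d,N \right)} = - 11 d N - \frac{99}{50} = - 11 N d - \frac{99}{50} = - \frac{99}{50} - 11 N d$)
$\left(1056 + X{\left(-27,28 \right)}\right) - 1121 = \left(1056 - \left(\frac{99}{50} + 308 \left(-27\right)\right)\right) - 1121 = \left(1056 + \left(- \frac{99}{50} + 8316\right)\right) - 1121 = \left(1056 + \frac{415701}{50}\right) - 1121 = \frac{468501}{50} - 1121 = \frac{412451}{50}$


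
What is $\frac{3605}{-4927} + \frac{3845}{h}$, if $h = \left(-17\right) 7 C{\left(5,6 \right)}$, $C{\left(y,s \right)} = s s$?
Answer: $- \frac{34388135}{21107268} \approx -1.6292$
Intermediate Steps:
$C{\left(y,s \right)} = s^{2}$
$h = -4284$ ($h = \left(-17\right) 7 \cdot 6^{2} = \left(-119\right) 36 = -4284$)
$\frac{3605}{-4927} + \frac{3845}{h} = \frac{3605}{-4927} + \frac{3845}{-4284} = 3605 \left(- \frac{1}{4927}\right) + 3845 \left(- \frac{1}{4284}\right) = - \frac{3605}{4927} - \frac{3845}{4284} = - \frac{34388135}{21107268}$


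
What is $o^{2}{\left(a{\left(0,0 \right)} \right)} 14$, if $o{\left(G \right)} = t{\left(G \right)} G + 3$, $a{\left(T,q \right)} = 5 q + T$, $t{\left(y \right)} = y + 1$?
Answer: $126$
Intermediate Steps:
$t{\left(y \right)} = 1 + y$
$a{\left(T,q \right)} = T + 5 q$
$o{\left(G \right)} = 3 + G \left(1 + G\right)$ ($o{\left(G \right)} = \left(1 + G\right) G + 3 = G \left(1 + G\right) + 3 = 3 + G \left(1 + G\right)$)
$o^{2}{\left(a{\left(0,0 \right)} \right)} 14 = \left(3 + \left(0 + 5 \cdot 0\right) \left(1 + \left(0 + 5 \cdot 0\right)\right)\right)^{2} \cdot 14 = \left(3 + \left(0 + 0\right) \left(1 + \left(0 + 0\right)\right)\right)^{2} \cdot 14 = \left(3 + 0 \left(1 + 0\right)\right)^{2} \cdot 14 = \left(3 + 0 \cdot 1\right)^{2} \cdot 14 = \left(3 + 0\right)^{2} \cdot 14 = 3^{2} \cdot 14 = 9 \cdot 14 = 126$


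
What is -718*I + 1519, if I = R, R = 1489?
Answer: -1067583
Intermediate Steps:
I = 1489
-718*I + 1519 = -718*1489 + 1519 = -1069102 + 1519 = -1067583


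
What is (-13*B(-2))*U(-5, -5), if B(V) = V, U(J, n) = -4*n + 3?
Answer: 598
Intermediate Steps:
U(J, n) = 3 - 4*n
(-13*B(-2))*U(-5, -5) = (-13*(-2))*(3 - 4*(-5)) = 26*(3 + 20) = 26*23 = 598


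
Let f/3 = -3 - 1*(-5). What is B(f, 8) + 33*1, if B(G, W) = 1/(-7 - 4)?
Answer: 362/11 ≈ 32.909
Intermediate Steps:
f = 6 (f = 3*(-3 - 1*(-5)) = 3*(-3 + 5) = 3*2 = 6)
B(G, W) = -1/11 (B(G, W) = 1/(-11) = -1/11)
B(f, 8) + 33*1 = -1/11 + 33*1 = -1/11 + 33 = 362/11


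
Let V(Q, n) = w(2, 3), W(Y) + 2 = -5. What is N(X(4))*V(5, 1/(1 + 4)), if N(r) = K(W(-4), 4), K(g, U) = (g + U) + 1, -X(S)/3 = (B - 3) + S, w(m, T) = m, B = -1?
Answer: -4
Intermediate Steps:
W(Y) = -7 (W(Y) = -2 - 5 = -7)
X(S) = 12 - 3*S (X(S) = -3*((-1 - 3) + S) = -3*(-4 + S) = 12 - 3*S)
K(g, U) = 1 + U + g (K(g, U) = (U + g) + 1 = 1 + U + g)
V(Q, n) = 2
N(r) = -2 (N(r) = 1 + 4 - 7 = -2)
N(X(4))*V(5, 1/(1 + 4)) = -2*2 = -4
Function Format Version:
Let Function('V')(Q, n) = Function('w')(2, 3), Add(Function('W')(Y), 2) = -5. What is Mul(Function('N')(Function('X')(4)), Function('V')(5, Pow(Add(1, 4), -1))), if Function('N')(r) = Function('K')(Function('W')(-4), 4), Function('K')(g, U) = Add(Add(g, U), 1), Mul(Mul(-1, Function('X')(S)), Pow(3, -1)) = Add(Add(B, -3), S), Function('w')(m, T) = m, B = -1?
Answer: -4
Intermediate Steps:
Function('W')(Y) = -7 (Function('W')(Y) = Add(-2, -5) = -7)
Function('X')(S) = Add(12, Mul(-3, S)) (Function('X')(S) = Mul(-3, Add(Add(-1, -3), S)) = Mul(-3, Add(-4, S)) = Add(12, Mul(-3, S)))
Function('K')(g, U) = Add(1, U, g) (Function('K')(g, U) = Add(Add(U, g), 1) = Add(1, U, g))
Function('V')(Q, n) = 2
Function('N')(r) = -2 (Function('N')(r) = Add(1, 4, -7) = -2)
Mul(Function('N')(Function('X')(4)), Function('V')(5, Pow(Add(1, 4), -1))) = Mul(-2, 2) = -4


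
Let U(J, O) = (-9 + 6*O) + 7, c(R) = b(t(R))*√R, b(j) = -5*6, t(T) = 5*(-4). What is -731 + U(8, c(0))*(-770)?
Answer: 809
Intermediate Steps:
t(T) = -20
b(j) = -30
c(R) = -30*√R
U(J, O) = -2 + 6*O
-731 + U(8, c(0))*(-770) = -731 + (-2 + 6*(-30*√0))*(-770) = -731 + (-2 + 6*(-30*0))*(-770) = -731 + (-2 + 6*0)*(-770) = -731 + (-2 + 0)*(-770) = -731 - 2*(-770) = -731 + 1540 = 809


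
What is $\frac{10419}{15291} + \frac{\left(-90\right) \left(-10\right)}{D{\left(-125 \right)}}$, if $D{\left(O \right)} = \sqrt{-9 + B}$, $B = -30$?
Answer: $\frac{3473}{5097} - \frac{300 i \sqrt{39}}{13} \approx 0.68138 - 144.12 i$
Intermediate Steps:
$D{\left(O \right)} = i \sqrt{39}$ ($D{\left(O \right)} = \sqrt{-9 - 30} = \sqrt{-39} = i \sqrt{39}$)
$\frac{10419}{15291} + \frac{\left(-90\right) \left(-10\right)}{D{\left(-125 \right)}} = \frac{10419}{15291} + \frac{\left(-90\right) \left(-10\right)}{i \sqrt{39}} = 10419 \cdot \frac{1}{15291} + 900 \left(- \frac{i \sqrt{39}}{39}\right) = \frac{3473}{5097} - \frac{300 i \sqrt{39}}{13}$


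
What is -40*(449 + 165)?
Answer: -24560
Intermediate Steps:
-40*(449 + 165) = -40*614 = -24560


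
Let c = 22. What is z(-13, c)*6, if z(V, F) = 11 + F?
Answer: 198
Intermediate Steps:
z(-13, c)*6 = (11 + 22)*6 = 33*6 = 198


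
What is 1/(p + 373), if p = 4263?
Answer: 1/4636 ≈ 0.00021570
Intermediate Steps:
1/(p + 373) = 1/(4263 + 373) = 1/4636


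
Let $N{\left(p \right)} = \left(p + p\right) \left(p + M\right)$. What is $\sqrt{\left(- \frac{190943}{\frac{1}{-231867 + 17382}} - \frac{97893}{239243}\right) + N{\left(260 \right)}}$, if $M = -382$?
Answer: $\frac{2 \sqrt{586028155598969407459}}{239243} \approx 2.0237 \cdot 10^{5}$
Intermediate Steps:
$N{\left(p \right)} = 2 p \left(-382 + p\right)$ ($N{\left(p \right)} = \left(p + p\right) \left(p - 382\right) = 2 p \left(-382 + p\right)$)
$\sqrt{\left(- \frac{190943}{\frac{1}{-231867 + 17382}} - \frac{97893}{239243}\right) + N{\left(260 \right)}} = \sqrt{\left(- \frac{190943}{\frac{1}{-231867 + 17382}} - \frac{97893}{239243}\right) + 2 \cdot 260 \left(-382 + 260\right)} = \sqrt{\left(- \frac{190943}{\frac{1}{-214485}} - \frac{97893}{239243}\right) + 2 \cdot 260 \left(-122\right)} = \sqrt{\left(- \frac{190943}{- \frac{1}{214485}} - \frac{97893}{239243}\right) - 63440} = \sqrt{\left(\left(-190943\right) \left(-214485\right) - \frac{97893}{239243}\right) - 63440} = \sqrt{\left(40954409355 - \frac{97893}{239243}\right) - 63440} = \sqrt{\frac{9798055757220372}{239243} - 63440} = \sqrt{\frac{9798040579644452}{239243}} = \frac{2 \sqrt{586028155598969407459}}{239243}$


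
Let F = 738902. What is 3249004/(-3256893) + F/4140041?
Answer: -11044485017678/13483670552613 ≈ -0.81910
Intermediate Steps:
3249004/(-3256893) + F/4140041 = 3249004/(-3256893) + 738902/4140041 = 3249004*(-1/3256893) + 738902*(1/4140041) = -3249004/3256893 + 738902/4140041 = -11044485017678/13483670552613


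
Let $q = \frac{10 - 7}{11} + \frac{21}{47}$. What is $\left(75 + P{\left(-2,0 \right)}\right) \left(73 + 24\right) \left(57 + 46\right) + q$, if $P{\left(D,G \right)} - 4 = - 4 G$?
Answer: $\frac{408062785}{517} \approx 7.8929 \cdot 10^{5}$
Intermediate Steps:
$P{\left(D,G \right)} = 4 - 4 G$
$q = \frac{372}{517}$ ($q = 3 \cdot \frac{1}{11} + 21 \cdot \frac{1}{47} = \frac{3}{11} + \frac{21}{47} = \frac{372}{517} \approx 0.71954$)
$\left(75 + P{\left(-2,0 \right)}\right) \left(73 + 24\right) \left(57 + 46\right) + q = \left(75 + \left(4 - 0\right)\right) \left(73 + 24\right) \left(57 + 46\right) + \frac{372}{517} = \left(75 + \left(4 + 0\right)\right) 97 \cdot 103 + \frac{372}{517} = \left(75 + 4\right) 9991 + \frac{372}{517} = 79 \cdot 9991 + \frac{372}{517} = 789289 + \frac{372}{517} = \frac{408062785}{517}$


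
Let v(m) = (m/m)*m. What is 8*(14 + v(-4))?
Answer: 80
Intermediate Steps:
v(m) = m (v(m) = 1*m = m)
8*(14 + v(-4)) = 8*(14 - 4) = 8*10 = 80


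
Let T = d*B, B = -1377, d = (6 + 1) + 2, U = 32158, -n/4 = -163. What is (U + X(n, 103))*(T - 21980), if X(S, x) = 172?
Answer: -1111279090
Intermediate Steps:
n = 652 (n = -4*(-163) = 652)
d = 9 (d = 7 + 2 = 9)
T = -12393 (T = 9*(-1377) = -12393)
(U + X(n, 103))*(T - 21980) = (32158 + 172)*(-12393 - 21980) = 32330*(-34373) = -1111279090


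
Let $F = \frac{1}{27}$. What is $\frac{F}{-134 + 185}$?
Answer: $\frac{1}{1377} \approx 0.00072622$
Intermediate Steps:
$F = \frac{1}{27} \approx 0.037037$
$\frac{F}{-134 + 185} = \frac{1}{-134 + 185} \cdot \frac{1}{27} = \frac{1}{51} \cdot \frac{1}{27} = \frac{1}{1377}$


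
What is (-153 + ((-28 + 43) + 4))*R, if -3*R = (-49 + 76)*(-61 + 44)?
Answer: -20502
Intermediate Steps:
R = 153 (R = -(-49 + 76)*(-61 + 44)/3 = -9*(-17) = -⅓*(-459) = 153)
(-153 + ((-28 + 43) + 4))*R = (-153 + ((-28 + 43) + 4))*153 = (-153 + (15 + 4))*153 = (-153 + 19)*153 = -134*153 = -20502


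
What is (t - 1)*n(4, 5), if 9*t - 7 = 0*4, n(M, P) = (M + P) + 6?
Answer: -10/3 ≈ -3.3333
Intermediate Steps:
n(M, P) = 6 + M + P
t = 7/9 (t = 7/9 + (0*4)/9 = 7/9 + (⅑)*0 = 7/9 + 0 = 7/9 ≈ 0.77778)
(t - 1)*n(4, 5) = (7/9 - 1)*(6 + 4 + 5) = -2/9*15 = -10/3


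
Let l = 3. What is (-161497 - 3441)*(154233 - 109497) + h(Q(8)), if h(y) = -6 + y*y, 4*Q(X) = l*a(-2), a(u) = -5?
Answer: -118058661759/16 ≈ -7.3787e+9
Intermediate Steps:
Q(X) = -15/4 (Q(X) = (3*(-5))/4 = (¼)*(-15) = -15/4)
h(y) = -6 + y²
(-161497 - 3441)*(154233 - 109497) + h(Q(8)) = (-161497 - 3441)*(154233 - 109497) + (-6 + (-15/4)²) = -164938*44736 + (-6 + 225/16) = -7378666368 + 129/16 = -118058661759/16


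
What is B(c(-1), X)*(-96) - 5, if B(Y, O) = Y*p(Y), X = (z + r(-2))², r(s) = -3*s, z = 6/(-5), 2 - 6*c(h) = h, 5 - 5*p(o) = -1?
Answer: -313/5 ≈ -62.600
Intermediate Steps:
p(o) = 6/5 (p(o) = 1 - ⅕*(-1) = 1 + ⅕ = 6/5)
c(h) = ⅓ - h/6
z = -6/5 (z = 6*(-⅕) = -6/5 ≈ -1.2000)
X = 576/25 (X = (-6/5 - 3*(-2))² = (-6/5 + 6)² = (24/5)² = 576/25 ≈ 23.040)
B(Y, O) = 6*Y/5 (B(Y, O) = Y*(6/5) = 6*Y/5)
B(c(-1), X)*(-96) - 5 = (6*(⅓ - ⅙*(-1))/5)*(-96) - 5 = (6*(⅓ + ⅙)/5)*(-96) - 5 = ((6/5)*(½))*(-96) - 5 = (⅗)*(-96) - 5 = -288/5 - 5 = -313/5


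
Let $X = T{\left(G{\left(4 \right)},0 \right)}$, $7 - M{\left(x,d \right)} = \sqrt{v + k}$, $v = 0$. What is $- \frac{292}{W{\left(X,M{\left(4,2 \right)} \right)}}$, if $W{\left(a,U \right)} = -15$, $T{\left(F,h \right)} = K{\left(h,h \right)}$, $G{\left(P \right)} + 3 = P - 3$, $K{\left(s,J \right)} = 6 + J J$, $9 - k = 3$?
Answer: $\frac{292}{15} \approx 19.467$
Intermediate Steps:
$k = 6$ ($k = 9 - 3 = 6$)
$K{\left(s,J \right)} = 6 + J^{2}$
$G{\left(P \right)} = -6 + P$ ($G{\left(P \right)} = -3 + \left(P - 3\right) = -3 + \left(-3 + P\right) = -6 + P$)
$M{\left(x,d \right)} = 7 - \sqrt{6}$ ($M{\left(x,d \right)} = 7 - \sqrt{0 + 6} = 7 - \sqrt{6}$)
$T{\left(F,h \right)} = 6 + h^{2}$
$X = 6$ ($X = 6 + 0^{2} = 6 + 0 = 6$)
$- \frac{292}{W{\left(X,M{\left(4,2 \right)} \right)}} = - \frac{292}{-15} = \left(-292\right) \left(- \frac{1}{15}\right) = \frac{292}{15}$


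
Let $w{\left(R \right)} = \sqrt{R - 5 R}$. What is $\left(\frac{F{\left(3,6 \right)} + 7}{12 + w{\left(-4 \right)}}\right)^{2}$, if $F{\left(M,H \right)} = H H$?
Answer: $\frac{1849}{256} \approx 7.2227$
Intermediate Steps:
$w{\left(R \right)} = 2 \sqrt{- R}$ ($w{\left(R \right)} = \sqrt{- 4 R} = 2 \sqrt{- R}$)
$F{\left(M,H \right)} = H^{2}$
$\left(\frac{F{\left(3,6 \right)} + 7}{12 + w{\left(-4 \right)}}\right)^{2} = \left(\frac{6^{2} + 7}{12 + 2 \sqrt{\left(-1\right) \left(-4\right)}}\right)^{2} = \left(\frac{36 + 7}{12 + 2 \sqrt{4}}\right)^{2} = \left(\frac{43}{12 + 2 \cdot 2}\right)^{2} = \left(\frac{43}{12 + 4}\right)^{2} = \left(\frac{43}{16}\right)^{2} = \frac{1849}{256}$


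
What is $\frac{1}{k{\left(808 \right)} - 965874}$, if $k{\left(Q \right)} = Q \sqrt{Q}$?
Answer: $- \frac{482937}{466192534882} - \frac{404 \sqrt{202}}{233096267441} \approx -1.0606 \cdot 10^{-6}$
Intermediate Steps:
$k{\left(Q \right)} = Q^{\frac{3}{2}}$
$\frac{1}{k{\left(808 \right)} - 965874} = \frac{1}{808^{\frac{3}{2}} - 965874} = \frac{1}{1616 \sqrt{202} - 965874} = \frac{1}{-965874 + 1616 \sqrt{202}}$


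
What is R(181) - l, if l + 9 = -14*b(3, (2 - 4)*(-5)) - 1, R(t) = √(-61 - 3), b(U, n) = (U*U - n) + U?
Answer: 38 + 8*I ≈ 38.0 + 8.0*I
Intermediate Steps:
b(U, n) = U + U² - n (b(U, n) = (U² - n) + U = U + U² - n)
R(t) = 8*I (R(t) = √(-64) = 8*I)
l = -38 (l = -9 + (-14*(3 + 3² - (2 - 4)*(-5)) - 1) = -9 + (-14*(3 + 9 - (-2)*(-5)) - 1) = -9 + (-14*(3 + 9 - 1*10) - 1) = -9 + (-14*(3 + 9 - 10) - 1) = -9 + (-14*2 - 1) = -9 + (-28 - 1) = -9 - 29 = -38)
R(181) - l = 8*I - 1*(-38) = 8*I + 38 = 38 + 8*I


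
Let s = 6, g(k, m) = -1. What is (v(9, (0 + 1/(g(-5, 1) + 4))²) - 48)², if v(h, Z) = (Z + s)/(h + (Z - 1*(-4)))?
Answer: 31460881/13924 ≈ 2259.5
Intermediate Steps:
v(h, Z) = (6 + Z)/(4 + Z + h) (v(h, Z) = (Z + 6)/(h + (Z - 1*(-4))) = (6 + Z)/(h + (Z + 4)) = (6 + Z)/(h + (4 + Z)) = (6 + Z)/(4 + Z + h))
(v(9, (0 + 1/(g(-5, 1) + 4))²) - 48)² = ((6 + (0 + 1/(-1 + 4))²)/(4 + (0 + 1/(-1 + 4))² + 9) - 48)² = ((6 + (0 + 1/3)²)/(4 + (0 + 1/3)² + 9) - 48)² = ((6 + (0 + ⅓)²)/(4 + (0 + ⅓)² + 9) - 48)² = ((6 + (⅓)²)/(4 + (⅓)² + 9) - 48)² = ((6 + ⅑)/(4 + ⅑ + 9) - 48)² = ((55/9)/(118/9) - 48)² = ((9/118)*(55/9) - 48)² = (55/118 - 48)² = (-5609/118)² = 31460881/13924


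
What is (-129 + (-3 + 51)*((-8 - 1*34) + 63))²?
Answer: 772641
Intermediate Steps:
(-129 + (-3 + 51)*((-8 - 1*34) + 63))² = (-129 + 48*((-8 - 34) + 63))² = (-129 + 48*(-42 + 63))² = (-129 + 48*21)² = (-129 + 1008)² = 879² = 772641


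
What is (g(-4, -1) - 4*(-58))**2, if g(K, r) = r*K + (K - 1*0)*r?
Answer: 57600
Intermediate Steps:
g(K, r) = 2*K*r (g(K, r) = K*r + (K + 0)*r = K*r + K*r = 2*K*r)
(g(-4, -1) - 4*(-58))**2 = (2*(-4)*(-1) - 4*(-58))**2 = (8 + 232)**2 = 240**2 = 57600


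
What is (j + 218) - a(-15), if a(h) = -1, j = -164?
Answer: 55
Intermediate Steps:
(j + 218) - a(-15) = (-164 + 218) - 1*(-1) = 54 + 1 = 55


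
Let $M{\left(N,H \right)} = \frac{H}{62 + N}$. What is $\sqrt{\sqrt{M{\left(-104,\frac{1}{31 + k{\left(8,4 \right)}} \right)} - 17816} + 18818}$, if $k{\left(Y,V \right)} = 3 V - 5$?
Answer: $\frac{\sqrt{11983377672 + 798 i \sqrt{11345300463}}}{798} \approx 137.18 + 0.4865 i$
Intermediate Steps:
$k{\left(Y,V \right)} = -5 + 3 V$
$\sqrt{\sqrt{M{\left(-104,\frac{1}{31 + k{\left(8,4 \right)}} \right)} - 17816} + 18818} = \sqrt{\sqrt{\frac{1}{\left(31 + \left(-5 + 3 \cdot 4\right)\right) \left(62 - 104\right)} - 17816} + 18818} = \sqrt{\sqrt{\frac{1}{\left(31 + \left(-5 + 12\right)\right) \left(-42\right)} - 17816} + 18818} = \sqrt{\sqrt{\frac{1}{31 + 7} \left(- \frac{1}{42}\right) - 17816} + 18818} = \sqrt{\sqrt{\frac{1}{38} \left(- \frac{1}{42}\right) - 17816} + 18818} = \sqrt{\sqrt{- \frac{1}{1596} - 17816} + 18818} = \sqrt{\sqrt{- \frac{28434337}{1596}} + 18818} = \sqrt{\frac{i \sqrt{11345300463}}{798} + 18818} = \sqrt{18818 + \frac{i \sqrt{11345300463}}{798}}$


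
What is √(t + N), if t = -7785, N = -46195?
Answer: 2*I*√13495 ≈ 232.34*I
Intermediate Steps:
√(t + N) = √(-7785 - 46195) = √(-53980) = 2*I*√13495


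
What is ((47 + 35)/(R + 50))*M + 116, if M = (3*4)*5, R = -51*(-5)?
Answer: 8060/61 ≈ 132.13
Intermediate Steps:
R = 255
M = 60 (M = 12*5 = 60)
((47 + 35)/(R + 50))*M + 116 = ((47 + 35)/(255 + 50))*60 + 116 = (82/305)*60 + 116 = 984/61 + 116 = 8060/61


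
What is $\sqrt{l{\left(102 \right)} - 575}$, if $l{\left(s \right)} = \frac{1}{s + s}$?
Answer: $\frac{i \sqrt{5982249}}{102} \approx 23.979 i$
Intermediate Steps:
$l{\left(s \right)} = \frac{1}{2 s}$
$\sqrt{l{\left(102 \right)} - 575} = \sqrt{\frac{1}{2 \cdot 102} - 575} = \sqrt{\frac{1}{2} \cdot \frac{1}{102} - 575} = \sqrt{\frac{1}{204} - 575} = \sqrt{- \frac{117299}{204}} = \frac{i \sqrt{5982249}}{102}$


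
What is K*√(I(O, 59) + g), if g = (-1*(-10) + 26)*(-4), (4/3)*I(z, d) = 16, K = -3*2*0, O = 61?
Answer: 0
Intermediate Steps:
K = 0 (K = -6*0 = 0)
I(z, d) = 12 (I(z, d) = (¾)*16 = 12)
g = -144 (g = (10 + 26)*(-4) = 36*(-4) = -144)
K*√(I(O, 59) + g) = 0*√(12 - 144) = 0*√(-132) = 0*(2*I*√33) = 0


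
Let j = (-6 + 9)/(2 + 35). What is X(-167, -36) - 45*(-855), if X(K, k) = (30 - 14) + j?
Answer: 1424170/37 ≈ 38491.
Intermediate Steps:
j = 3/37 ≈ 0.081081
X(K, k) = 595/37 (X(K, k) = (30 - 14) + 3/37 = 16 + 3/37 = 595/37)
X(-167, -36) - 45*(-855) = 595/37 - 45*(-855) = 595/37 + 38475 = 1424170/37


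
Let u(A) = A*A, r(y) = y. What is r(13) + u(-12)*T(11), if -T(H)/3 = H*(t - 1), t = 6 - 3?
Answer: -9491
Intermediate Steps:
t = 3
u(A) = A²
T(H) = -6*H (T(H) = -3*H*(3 - 1) = -3*H*2 = -6*H)
r(13) + u(-12)*T(11) = 13 + (-12)²*(-6*11) = 13 + 144*(-66) = 13 - 9504 = -9491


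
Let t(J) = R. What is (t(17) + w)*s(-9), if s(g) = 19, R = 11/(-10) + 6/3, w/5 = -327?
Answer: -310479/10 ≈ -31048.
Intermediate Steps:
w = -1635 (w = 5*(-327) = -1635)
R = 9/10 (R = 11*(-1/10) + 6*(1/3) = -11/10 + 2 = 9/10 ≈ 0.90000)
t(J) = 9/10
(t(17) + w)*s(-9) = (9/10 - 1635)*19 = -16341/10*19 = -310479/10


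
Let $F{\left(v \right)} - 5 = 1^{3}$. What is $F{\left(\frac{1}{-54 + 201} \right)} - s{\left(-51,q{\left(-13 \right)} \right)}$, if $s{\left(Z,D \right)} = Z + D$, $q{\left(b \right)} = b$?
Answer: $70$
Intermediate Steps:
$F{\left(v \right)} = 6$ ($F{\left(v \right)} = 5 + 1^{3} = 5 + 1 = 6$)
$s{\left(Z,D \right)} = D + Z$
$F{\left(\frac{1}{-54 + 201} \right)} - s{\left(-51,q{\left(-13 \right)} \right)} = 6 - \left(-13 - 51\right) = 6 - -64 = 6 + 64 = 70$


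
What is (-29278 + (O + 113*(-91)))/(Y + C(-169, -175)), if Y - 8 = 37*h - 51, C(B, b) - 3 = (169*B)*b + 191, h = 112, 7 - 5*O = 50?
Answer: -98924/12506175 ≈ -0.0079100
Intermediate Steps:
O = -43/5 (O = 7/5 - ⅕*50 = 7/5 - 10 = -43/5 ≈ -8.6000)
C(B, b) = 194 + 169*B*b (C(B, b) = 3 + ((169*B)*b + 191) = 3 + (169*B*b + 191) = 3 + (191 + 169*B*b) = 194 + 169*B*b)
Y = 4101 (Y = 8 + (37*112 - 51) = 8 + (4144 - 51) = 8 + 4093 = 4101)
(-29278 + (O + 113*(-91)))/(Y + C(-169, -175)) = (-29278 + (-43/5 + 113*(-91)))/(4101 + (194 + 169*(-169)*(-175))) = (-29278 + (-43/5 - 10283))/(4101 + (194 + 4998175)) = (-29278 - 51458/5)/(4101 + 4998369) = -197848/5/5002470 = -197848/5*1/5002470 = -98924/12506175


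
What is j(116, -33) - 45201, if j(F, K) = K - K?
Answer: -45201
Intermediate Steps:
j(F, K) = 0
j(116, -33) - 45201 = 0 - 45201 = -45201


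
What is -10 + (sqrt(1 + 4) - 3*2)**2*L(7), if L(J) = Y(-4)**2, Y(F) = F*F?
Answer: 10486 - 3072*sqrt(5) ≈ 3616.8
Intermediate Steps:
Y(F) = F**2
L(J) = 256 (L(J) = ((-4)**2)**2 = 16**2 = 256)
-10 + (sqrt(1 + 4) - 3*2)**2*L(7) = -10 + (sqrt(1 + 4) - 3*2)**2*256 = -10 + (sqrt(5) - 6)**2*256 = -10 + (-6 + sqrt(5))**2*256 = -10 + 256*(-6 + sqrt(5))**2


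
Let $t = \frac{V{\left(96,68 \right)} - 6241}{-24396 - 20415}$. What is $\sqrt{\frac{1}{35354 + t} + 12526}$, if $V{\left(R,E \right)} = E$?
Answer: $\frac{\sqrt{31438526253483559460551}}{1584254267} \approx 111.92$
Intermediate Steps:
$t = \frac{6173}{44811}$ ($t = \frac{68 - 6241}{-24396 - 20415} = - \frac{6173}{-44811} = \left(-6173\right) \left(- \frac{1}{44811}\right) = \frac{6173}{44811} \approx 0.13776$)
$\sqrt{\frac{1}{35354 + t} + 12526} = \sqrt{\frac{1}{35354 + \frac{6173}{44811}} + 12526} = \sqrt{\frac{1}{\frac{1584254267}{44811}} + 12526} = \sqrt{\frac{44811}{1584254267} + 12526} = \sqrt{\frac{19844368993253}{1584254267}} = \frac{\sqrt{31438526253483559460551}}{1584254267}$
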